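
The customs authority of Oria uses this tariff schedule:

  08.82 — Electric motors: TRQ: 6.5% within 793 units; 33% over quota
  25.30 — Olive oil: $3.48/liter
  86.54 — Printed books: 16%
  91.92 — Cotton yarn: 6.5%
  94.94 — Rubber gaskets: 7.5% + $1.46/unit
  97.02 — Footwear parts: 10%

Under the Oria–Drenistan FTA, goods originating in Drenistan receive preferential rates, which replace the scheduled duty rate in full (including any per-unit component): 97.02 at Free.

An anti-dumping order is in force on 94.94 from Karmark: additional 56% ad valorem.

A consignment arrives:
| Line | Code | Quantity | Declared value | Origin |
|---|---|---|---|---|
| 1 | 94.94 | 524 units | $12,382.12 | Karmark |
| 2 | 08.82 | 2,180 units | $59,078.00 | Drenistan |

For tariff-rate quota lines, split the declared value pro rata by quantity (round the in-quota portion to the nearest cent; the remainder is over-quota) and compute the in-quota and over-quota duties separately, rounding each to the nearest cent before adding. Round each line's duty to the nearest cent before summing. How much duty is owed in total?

$22,428.50

Line 1 (94.94, Karmark, 524 units, $12,382.12):
Base rate for 94.94 is 7.5% + $1.46/unit.
Additional duty on 94.94 from Karmark: +56%. Applied ad valorem rate: 7.5% + 56% = 63.5%.
Duty = $12,382.12 × 63.5% + 524 × $1.46 = $8,627.69.
Line 2 (08.82, Drenistan, 2,180 units, $59,078.00):
Code 08.82 is under a tariff-rate quota (threshold 793 units). In-quota: 793 units at 6.5%; over-quota: 1,387 units at 33%.
Pro-rata value split: in-quota = $59,078.00 × 793/2,180 = $21,490.30; over-quota = $59,078.00 − $21,490.30 = $37,587.70.
In-quota duty = $21,490.30 × 6.5% = $1,396.87. Over-quota duty = $37,587.70 × 33% = $12,403.94.
Line duty = $1,396.87 + $12,403.94 = $13,800.81.
Total = $8,627.69 + $13,800.81 = $22,428.50.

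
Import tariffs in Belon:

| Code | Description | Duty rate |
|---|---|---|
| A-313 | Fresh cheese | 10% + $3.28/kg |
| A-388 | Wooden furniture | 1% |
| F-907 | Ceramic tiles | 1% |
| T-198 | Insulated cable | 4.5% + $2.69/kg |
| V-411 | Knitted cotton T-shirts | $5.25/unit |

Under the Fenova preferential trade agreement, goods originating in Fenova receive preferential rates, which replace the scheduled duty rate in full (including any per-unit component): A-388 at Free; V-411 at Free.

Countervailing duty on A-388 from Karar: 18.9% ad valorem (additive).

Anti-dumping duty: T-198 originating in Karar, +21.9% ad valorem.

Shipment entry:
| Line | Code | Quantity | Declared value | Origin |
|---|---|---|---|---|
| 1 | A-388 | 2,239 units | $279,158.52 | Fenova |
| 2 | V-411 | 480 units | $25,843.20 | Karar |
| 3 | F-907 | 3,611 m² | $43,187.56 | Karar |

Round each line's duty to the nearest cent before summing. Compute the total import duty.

$2,951.88

Line 1 (A-388, Fenova, 2,239 units, $279,158.52):
Base rate for A-388 is 1%.
Origin Fenova qualifies under the Belon–Fenova agreement and A-388 is covered: preferential rate Free applies instead.
The additional-duty order on A-388 targets Karar, not Fenova; it does not apply.
Duty = $279,158.52 × 0% = $0.00.
Line 2 (V-411, Karar, 480 units, $25,843.20):
Base rate for V-411 is $5.25/unit.
V-411 has an FTA preferential rate, but origin Karar is not Fenova; base rate stands.
Duty = 480 × $5.25 = $2,520.00.
Line 3 (F-907, Karar, 3,611 m², $43,187.56):
Base rate for F-907 is 1%.
Duty = $43,187.56 × 1% = $431.88.
Total = $0.00 + $2,520.00 + $431.88 = $2,951.88.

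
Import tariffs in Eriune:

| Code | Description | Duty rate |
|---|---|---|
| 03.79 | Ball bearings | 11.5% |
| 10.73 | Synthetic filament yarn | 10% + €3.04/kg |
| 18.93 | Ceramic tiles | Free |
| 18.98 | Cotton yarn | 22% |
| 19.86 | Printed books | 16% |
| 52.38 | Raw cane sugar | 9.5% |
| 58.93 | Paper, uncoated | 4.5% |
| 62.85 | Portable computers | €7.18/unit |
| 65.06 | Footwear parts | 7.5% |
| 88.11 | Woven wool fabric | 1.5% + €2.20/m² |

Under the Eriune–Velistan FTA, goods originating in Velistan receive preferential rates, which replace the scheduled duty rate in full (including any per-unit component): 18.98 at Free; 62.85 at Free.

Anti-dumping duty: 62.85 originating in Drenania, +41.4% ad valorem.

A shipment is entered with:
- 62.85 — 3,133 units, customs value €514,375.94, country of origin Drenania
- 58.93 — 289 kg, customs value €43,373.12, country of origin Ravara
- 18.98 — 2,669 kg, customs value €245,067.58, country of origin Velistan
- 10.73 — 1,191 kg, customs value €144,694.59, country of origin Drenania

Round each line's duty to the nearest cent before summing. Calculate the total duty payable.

€255,488.47

Line 1 (62.85, Drenania, 3,133 units, €514,375.94):
Base rate for 62.85 is €7.18/unit.
62.85 has an FTA preferential rate, but origin Drenania is not Velistan; base rate stands.
Additional duty on 62.85 from Drenania: +41.4% ad valorem. Applied ad valorem rate = 41.4%.
Duty = €514,375.94 × 41.4% + 3,133 × €7.18 = €235,446.58.
Line 2 (58.93, Ravara, 289 kg, €43,373.12):
Base rate for 58.93 is 4.5%.
Duty = €43,373.12 × 4.5% = €1,951.79.
Line 3 (18.98, Velistan, 2,669 kg, €245,067.58):
Base rate for 18.98 is 22%.
Origin Velistan qualifies under the Eriune–Velistan agreement and 18.98 is covered: preferential rate Free applies instead.
Duty = €245,067.58 × 0% = €0.00.
Line 4 (10.73, Drenania, 1,191 kg, €144,694.59):
Base rate for 10.73 is 10% + €3.04/kg.
Duty = €144,694.59 × 10% + 1,191 × €3.04 = €18,090.10.
Total = €235,446.58 + €1,951.79 + €0.00 + €18,090.10 = €255,488.47.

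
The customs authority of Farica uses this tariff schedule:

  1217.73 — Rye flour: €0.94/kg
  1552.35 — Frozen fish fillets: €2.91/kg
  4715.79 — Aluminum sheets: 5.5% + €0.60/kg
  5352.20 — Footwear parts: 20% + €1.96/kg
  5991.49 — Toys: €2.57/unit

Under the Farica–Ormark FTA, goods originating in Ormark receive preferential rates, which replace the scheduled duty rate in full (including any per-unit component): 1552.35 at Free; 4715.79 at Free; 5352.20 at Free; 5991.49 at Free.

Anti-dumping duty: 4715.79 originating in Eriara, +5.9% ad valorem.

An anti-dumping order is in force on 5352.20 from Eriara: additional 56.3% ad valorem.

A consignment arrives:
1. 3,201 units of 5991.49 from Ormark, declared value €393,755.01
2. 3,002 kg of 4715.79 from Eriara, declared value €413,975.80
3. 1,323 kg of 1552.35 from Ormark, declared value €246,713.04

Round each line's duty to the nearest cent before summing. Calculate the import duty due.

Line 1 (5991.49, Ormark, 3,201 units, €393,755.01):
Base rate for 5991.49 is €2.57/unit.
Origin Ormark qualifies under the Farica–Ormark agreement and 5991.49 is covered: preferential rate Free applies instead.
Duty = €393,755.01 × 0% = €0.00.
Line 2 (4715.79, Eriara, 3,002 kg, €413,975.80):
Base rate for 4715.79 is 5.5% + €0.60/kg.
4715.79 has an FTA preferential rate, but origin Eriara is not Ormark; base rate stands.
Additional duty on 4715.79 from Eriara: +5.9%. Applied ad valorem rate: 5.5% + 5.9% = 11.4%.
Duty = €413,975.80 × 11.4% + 3,002 × €0.60 = €48,994.44.
Line 3 (1552.35, Ormark, 1,323 kg, €246,713.04):
Base rate for 1552.35 is €2.91/kg.
Origin Ormark qualifies under the Farica–Ormark agreement and 1552.35 is covered: preferential rate Free applies instead.
Duty = €246,713.04 × 0% = €0.00.
Total = €0.00 + €48,994.44 + €0.00 = €48,994.44.

€48,994.44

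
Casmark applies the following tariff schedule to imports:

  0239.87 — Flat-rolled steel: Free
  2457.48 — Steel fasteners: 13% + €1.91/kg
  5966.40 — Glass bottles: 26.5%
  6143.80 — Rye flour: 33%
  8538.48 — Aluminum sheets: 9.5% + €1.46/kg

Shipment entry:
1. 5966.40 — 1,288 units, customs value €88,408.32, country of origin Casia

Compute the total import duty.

€23,428.20

Line 1 (5966.40, Casia, 1,288 units, €88,408.32):
Base rate for 5966.40 is 26.5%.
Duty = €88,408.32 × 26.5% = €23,428.20.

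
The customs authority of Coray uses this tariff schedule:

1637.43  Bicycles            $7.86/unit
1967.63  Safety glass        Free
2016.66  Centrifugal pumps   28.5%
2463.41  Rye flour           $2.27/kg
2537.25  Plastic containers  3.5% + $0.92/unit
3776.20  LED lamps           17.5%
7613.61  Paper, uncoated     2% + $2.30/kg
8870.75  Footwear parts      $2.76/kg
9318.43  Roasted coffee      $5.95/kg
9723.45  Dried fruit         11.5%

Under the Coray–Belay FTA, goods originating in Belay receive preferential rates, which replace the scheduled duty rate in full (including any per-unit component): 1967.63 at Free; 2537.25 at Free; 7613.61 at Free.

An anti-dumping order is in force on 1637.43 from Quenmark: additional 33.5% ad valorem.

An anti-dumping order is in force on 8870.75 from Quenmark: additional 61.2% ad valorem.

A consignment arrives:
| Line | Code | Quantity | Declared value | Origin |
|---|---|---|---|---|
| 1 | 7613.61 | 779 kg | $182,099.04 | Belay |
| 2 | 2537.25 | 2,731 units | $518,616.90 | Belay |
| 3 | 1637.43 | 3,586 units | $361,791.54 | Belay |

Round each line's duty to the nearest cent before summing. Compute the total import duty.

$28,185.96

Line 1 (7613.61, Belay, 779 kg, $182,099.04):
Base rate for 7613.61 is 2% + $2.30/kg.
Origin Belay qualifies under the Coray–Belay agreement and 7613.61 is covered: preferential rate Free applies instead.
Duty = $182,099.04 × 0% = $0.00.
Line 2 (2537.25, Belay, 2,731 units, $518,616.90):
Base rate for 2537.25 is 3.5% + $0.92/unit.
Origin Belay qualifies under the Coray–Belay agreement and 2537.25 is covered: preferential rate Free applies instead.
Duty = $518,616.90 × 0% = $0.00.
Line 3 (1637.43, Belay, 3,586 units, $361,791.54):
Base rate for 1637.43 is $7.86/unit.
Origin Belay is the FTA partner but 1637.43 is not on the preference list; base rate stands.
The additional-duty order on 1637.43 targets Quenmark, not Belay; it does not apply.
Duty = 3,586 × $7.86 = $28,185.96.
Total = $0.00 + $0.00 + $28,185.96 = $28,185.96.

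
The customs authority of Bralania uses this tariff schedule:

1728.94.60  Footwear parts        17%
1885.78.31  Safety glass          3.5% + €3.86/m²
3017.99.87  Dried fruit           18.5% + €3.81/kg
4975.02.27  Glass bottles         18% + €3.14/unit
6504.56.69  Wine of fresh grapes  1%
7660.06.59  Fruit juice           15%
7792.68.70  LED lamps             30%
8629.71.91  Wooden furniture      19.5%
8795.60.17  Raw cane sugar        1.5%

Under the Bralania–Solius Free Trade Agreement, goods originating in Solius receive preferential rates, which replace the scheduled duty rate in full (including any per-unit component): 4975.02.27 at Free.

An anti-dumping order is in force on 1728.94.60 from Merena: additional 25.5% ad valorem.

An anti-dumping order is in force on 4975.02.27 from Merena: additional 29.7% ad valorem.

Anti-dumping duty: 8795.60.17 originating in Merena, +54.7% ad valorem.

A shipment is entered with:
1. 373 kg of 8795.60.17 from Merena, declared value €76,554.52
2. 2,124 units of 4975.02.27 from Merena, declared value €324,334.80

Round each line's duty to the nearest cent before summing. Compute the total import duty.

€204,400.70

Line 1 (8795.60.17, Merena, 373 kg, €76,554.52):
Base rate for 8795.60.17 is 1.5%.
Additional duty on 8795.60.17 from Merena: +54.7%. Applied ad valorem rate: 1.5% + 54.7% = 56.2%.
Duty = €76,554.52 × 56.2% = €43,023.64.
Line 2 (4975.02.27, Merena, 2,124 units, €324,334.80):
Base rate for 4975.02.27 is 18% + €3.14/unit.
4975.02.27 has an FTA preferential rate, but origin Merena is not Solius; base rate stands.
Additional duty on 4975.02.27 from Merena: +29.7%. Applied ad valorem rate: 18% + 29.7% = 47.7%.
Duty = €324,334.80 × 47.7% + 2,124 × €3.14 = €161,377.06.
Total = €43,023.64 + €161,377.06 = €204,400.70.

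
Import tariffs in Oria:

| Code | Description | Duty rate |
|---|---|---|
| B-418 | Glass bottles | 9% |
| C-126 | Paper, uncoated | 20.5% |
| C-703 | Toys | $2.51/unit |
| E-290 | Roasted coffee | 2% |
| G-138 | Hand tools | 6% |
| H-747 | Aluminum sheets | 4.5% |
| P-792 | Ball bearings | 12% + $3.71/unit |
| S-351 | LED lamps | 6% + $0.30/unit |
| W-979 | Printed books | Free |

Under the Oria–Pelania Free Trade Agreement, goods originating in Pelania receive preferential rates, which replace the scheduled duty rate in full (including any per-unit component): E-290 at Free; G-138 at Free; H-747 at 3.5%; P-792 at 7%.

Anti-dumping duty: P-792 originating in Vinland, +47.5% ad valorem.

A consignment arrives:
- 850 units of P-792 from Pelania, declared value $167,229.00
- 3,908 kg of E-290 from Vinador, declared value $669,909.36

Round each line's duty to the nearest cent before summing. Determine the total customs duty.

Line 1 (P-792, Pelania, 850 units, $167,229.00):
Base rate for P-792 is 12% + $3.71/unit.
Origin Pelania qualifies under the Oria–Pelania agreement and P-792 is covered: preferential rate 7% applies instead.
The additional-duty order on P-792 targets Vinland, not Pelania; it does not apply.
Duty = $167,229.00 × 7% = $11,706.03.
Line 2 (E-290, Vinador, 3,908 kg, $669,909.36):
Base rate for E-290 is 2%.
E-290 has an FTA preferential rate, but origin Vinador is not Pelania; base rate stands.
Duty = $669,909.36 × 2% = $13,398.19.
Total = $11,706.03 + $13,398.19 = $25,104.22.

$25,104.22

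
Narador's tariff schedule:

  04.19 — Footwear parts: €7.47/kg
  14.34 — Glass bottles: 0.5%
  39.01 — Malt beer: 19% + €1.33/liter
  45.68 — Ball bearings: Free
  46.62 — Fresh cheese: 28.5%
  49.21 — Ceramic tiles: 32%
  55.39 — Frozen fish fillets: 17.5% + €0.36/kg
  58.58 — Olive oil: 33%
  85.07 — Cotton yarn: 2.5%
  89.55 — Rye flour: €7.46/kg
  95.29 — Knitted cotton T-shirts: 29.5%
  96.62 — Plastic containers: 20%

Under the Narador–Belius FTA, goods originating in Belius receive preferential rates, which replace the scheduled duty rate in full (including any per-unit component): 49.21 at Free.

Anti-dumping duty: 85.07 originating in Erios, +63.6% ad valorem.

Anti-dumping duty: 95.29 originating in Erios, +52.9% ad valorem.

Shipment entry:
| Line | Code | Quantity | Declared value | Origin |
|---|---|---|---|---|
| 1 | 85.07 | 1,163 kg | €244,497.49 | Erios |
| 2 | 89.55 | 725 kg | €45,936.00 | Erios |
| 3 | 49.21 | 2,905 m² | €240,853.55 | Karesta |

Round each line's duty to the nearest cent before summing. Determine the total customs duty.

€244,094.48

Line 1 (85.07, Erios, 1,163 kg, €244,497.49):
Base rate for 85.07 is 2.5%.
Additional duty on 85.07 from Erios: +63.6%. Applied ad valorem rate: 2.5% + 63.6% = 66.1%.
Duty = €244,497.49 × 66.1% = €161,612.84.
Line 2 (89.55, Erios, 725 kg, €45,936.00):
Base rate for 89.55 is €7.46/kg.
Duty = 725 × €7.46 = €5,408.50.
Line 3 (49.21, Karesta, 2,905 m², €240,853.55):
Base rate for 49.21 is 32%.
49.21 has an FTA preferential rate, but origin Karesta is not Belius; base rate stands.
Duty = €240,853.55 × 32% = €77,073.14.
Total = €161,612.84 + €5,408.50 + €77,073.14 = €244,094.48.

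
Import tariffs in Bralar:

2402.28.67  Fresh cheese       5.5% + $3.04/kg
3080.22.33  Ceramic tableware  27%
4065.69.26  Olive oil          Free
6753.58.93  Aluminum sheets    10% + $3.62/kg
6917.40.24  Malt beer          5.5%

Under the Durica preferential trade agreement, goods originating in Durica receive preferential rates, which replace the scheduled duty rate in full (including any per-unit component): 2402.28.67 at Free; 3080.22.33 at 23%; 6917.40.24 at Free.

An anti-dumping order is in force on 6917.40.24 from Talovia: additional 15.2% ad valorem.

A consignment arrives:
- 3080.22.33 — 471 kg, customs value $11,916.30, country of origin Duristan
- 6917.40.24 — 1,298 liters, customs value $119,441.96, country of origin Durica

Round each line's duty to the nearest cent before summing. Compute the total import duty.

Line 1 (3080.22.33, Duristan, 471 kg, $11,916.30):
Base rate for 3080.22.33 is 27%.
3080.22.33 has an FTA preferential rate, but origin Duristan is not Durica; base rate stands.
Duty = $11,916.30 × 27% = $3,217.40.
Line 2 (6917.40.24, Durica, 1,298 liters, $119,441.96):
Base rate for 6917.40.24 is 5.5%.
Origin Durica qualifies under the Bralar–Durica agreement and 6917.40.24 is covered: preferential rate Free applies instead.
The additional-duty order on 6917.40.24 targets Talovia, not Durica; it does not apply.
Duty = $119,441.96 × 0% = $0.00.
Total = $3,217.40 + $0.00 = $3,217.40.

$3,217.40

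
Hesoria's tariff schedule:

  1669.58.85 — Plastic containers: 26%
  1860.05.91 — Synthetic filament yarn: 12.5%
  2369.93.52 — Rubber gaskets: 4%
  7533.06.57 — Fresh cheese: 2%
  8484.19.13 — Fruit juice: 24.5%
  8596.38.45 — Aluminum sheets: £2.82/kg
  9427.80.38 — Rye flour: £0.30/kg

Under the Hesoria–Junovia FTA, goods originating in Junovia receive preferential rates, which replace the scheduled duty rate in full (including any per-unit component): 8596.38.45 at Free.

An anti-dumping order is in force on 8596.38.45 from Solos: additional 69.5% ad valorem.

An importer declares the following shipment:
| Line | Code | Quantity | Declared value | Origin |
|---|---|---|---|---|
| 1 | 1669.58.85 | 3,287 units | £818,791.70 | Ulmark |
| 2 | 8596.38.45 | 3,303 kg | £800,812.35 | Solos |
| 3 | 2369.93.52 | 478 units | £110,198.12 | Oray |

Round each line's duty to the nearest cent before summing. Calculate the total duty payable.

Line 1 (1669.58.85, Ulmark, 3,287 units, £818,791.70):
Base rate for 1669.58.85 is 26%.
Duty = £818,791.70 × 26% = £212,885.84.
Line 2 (8596.38.45, Solos, 3,303 kg, £800,812.35):
Base rate for 8596.38.45 is £2.82/kg.
8596.38.45 has an FTA preferential rate, but origin Solos is not Junovia; base rate stands.
Additional duty on 8596.38.45 from Solos: +69.5% ad valorem. Applied ad valorem rate = 69.5%.
Duty = £800,812.35 × 69.5% + 3,303 × £2.82 = £565,879.04.
Line 3 (2369.93.52, Oray, 478 units, £110,198.12):
Base rate for 2369.93.52 is 4%.
Duty = £110,198.12 × 4% = £4,407.92.
Total = £212,885.84 + £565,879.04 + £4,407.92 = £783,172.80.

£783,172.80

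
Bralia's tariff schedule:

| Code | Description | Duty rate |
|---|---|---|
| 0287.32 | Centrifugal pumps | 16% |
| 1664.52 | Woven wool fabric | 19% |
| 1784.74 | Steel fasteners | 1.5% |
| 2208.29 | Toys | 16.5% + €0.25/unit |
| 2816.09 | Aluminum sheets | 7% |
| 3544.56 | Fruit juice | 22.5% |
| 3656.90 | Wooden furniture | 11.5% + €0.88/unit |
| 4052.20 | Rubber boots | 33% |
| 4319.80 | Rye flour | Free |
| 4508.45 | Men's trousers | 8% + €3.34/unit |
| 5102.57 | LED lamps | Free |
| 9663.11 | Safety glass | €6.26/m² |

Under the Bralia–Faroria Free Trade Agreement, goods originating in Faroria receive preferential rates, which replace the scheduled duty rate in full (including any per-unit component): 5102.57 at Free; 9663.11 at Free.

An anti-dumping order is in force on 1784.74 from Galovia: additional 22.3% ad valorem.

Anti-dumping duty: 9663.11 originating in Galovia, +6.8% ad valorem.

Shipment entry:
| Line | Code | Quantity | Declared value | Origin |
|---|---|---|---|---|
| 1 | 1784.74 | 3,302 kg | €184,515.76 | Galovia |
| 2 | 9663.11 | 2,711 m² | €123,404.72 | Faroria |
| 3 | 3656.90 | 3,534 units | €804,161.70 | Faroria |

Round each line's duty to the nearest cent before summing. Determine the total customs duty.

€139,503.27

Line 1 (1784.74, Galovia, 3,302 kg, €184,515.76):
Base rate for 1784.74 is 1.5%.
Additional duty on 1784.74 from Galovia: +22.3%. Applied ad valorem rate: 1.5% + 22.3% = 23.8%.
Duty = €184,515.76 × 23.8% = €43,914.75.
Line 2 (9663.11, Faroria, 2,711 m², €123,404.72):
Base rate for 9663.11 is €6.26/m².
Origin Faroria qualifies under the Bralia–Faroria agreement and 9663.11 is covered: preferential rate Free applies instead.
The additional-duty order on 9663.11 targets Galovia, not Faroria; it does not apply.
Duty = €123,404.72 × 0% = €0.00.
Line 3 (3656.90, Faroria, 3,534 units, €804,161.70):
Base rate for 3656.90 is 11.5% + €0.88/unit.
Origin Faroria is the FTA partner but 3656.90 is not on the preference list; base rate stands.
Duty = €804,161.70 × 11.5% + 3,534 × €0.88 = €95,588.52.
Total = €43,914.75 + €0.00 + €95,588.52 = €139,503.27.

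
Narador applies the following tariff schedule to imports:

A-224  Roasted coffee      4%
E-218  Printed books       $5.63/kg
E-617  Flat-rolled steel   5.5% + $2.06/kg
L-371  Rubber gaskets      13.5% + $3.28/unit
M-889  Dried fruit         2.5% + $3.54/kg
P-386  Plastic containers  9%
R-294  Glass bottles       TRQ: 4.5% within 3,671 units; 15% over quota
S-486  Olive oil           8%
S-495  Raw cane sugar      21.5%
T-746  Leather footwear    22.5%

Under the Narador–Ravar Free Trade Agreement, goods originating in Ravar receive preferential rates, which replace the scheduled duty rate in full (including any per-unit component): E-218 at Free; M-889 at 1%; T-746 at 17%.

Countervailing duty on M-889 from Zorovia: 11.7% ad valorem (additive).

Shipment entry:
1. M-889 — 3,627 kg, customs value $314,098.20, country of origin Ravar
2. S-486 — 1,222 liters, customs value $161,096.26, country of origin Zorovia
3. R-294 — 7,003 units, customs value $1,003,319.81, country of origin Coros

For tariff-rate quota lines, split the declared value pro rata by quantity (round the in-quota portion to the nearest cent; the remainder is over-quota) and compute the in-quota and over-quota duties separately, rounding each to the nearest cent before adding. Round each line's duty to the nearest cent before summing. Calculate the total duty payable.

$111,302.52

Line 1 (M-889, Ravar, 3,627 kg, $314,098.20):
Base rate for M-889 is 2.5% + $3.54/kg.
Origin Ravar qualifies under the Narador–Ravar agreement and M-889 is covered: preferential rate 1% applies instead.
The additional-duty order on M-889 targets Zorovia, not Ravar; it does not apply.
Duty = $314,098.20 × 1% = $3,140.98.
Line 2 (S-486, Zorovia, 1,222 liters, $161,096.26):
Base rate for S-486 is 8%.
Duty = $161,096.26 × 8% = $12,887.70.
Line 3 (R-294, Coros, 7,003 units, $1,003,319.81):
Code R-294 is under a tariff-rate quota (threshold 3,671 units). In-quota: 3,671 units at 4.5%; over-quota: 3,332 units at 15%.
Pro-rata value split: in-quota = $1,003,319.81 × 3,671/7,003 = $525,944.17; over-quota = $1,003,319.81 − $525,944.17 = $477,375.64.
In-quota duty = $525,944.17 × 4.5% = $23,667.49. Over-quota duty = $477,375.64 × 15% = $71,606.35.
Line duty = $23,667.49 + $71,606.35 = $95,273.84.
Total = $3,140.98 + $12,887.70 + $95,273.84 = $111,302.52.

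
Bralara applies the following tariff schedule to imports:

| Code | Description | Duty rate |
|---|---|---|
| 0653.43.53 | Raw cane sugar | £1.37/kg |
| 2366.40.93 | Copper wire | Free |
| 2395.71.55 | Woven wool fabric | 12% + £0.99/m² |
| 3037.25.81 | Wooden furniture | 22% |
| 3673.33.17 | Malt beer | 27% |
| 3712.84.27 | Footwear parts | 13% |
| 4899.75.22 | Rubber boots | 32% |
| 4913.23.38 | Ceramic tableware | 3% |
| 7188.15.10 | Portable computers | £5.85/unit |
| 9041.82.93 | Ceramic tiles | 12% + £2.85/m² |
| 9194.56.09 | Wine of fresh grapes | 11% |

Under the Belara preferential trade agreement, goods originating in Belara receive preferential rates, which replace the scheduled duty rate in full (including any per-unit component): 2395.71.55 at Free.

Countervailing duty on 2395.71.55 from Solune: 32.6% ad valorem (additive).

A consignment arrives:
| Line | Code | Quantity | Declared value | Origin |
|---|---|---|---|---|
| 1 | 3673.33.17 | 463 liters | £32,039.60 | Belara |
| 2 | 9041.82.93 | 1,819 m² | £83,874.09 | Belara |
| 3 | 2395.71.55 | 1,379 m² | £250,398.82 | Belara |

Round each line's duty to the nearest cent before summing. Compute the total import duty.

£23,899.73

Line 1 (3673.33.17, Belara, 463 liters, £32,039.60):
Base rate for 3673.33.17 is 27%.
Origin Belara is the FTA partner but 3673.33.17 is not on the preference list; base rate stands.
Duty = £32,039.60 × 27% = £8,650.69.
Line 2 (9041.82.93, Belara, 1,819 m², £83,874.09):
Base rate for 9041.82.93 is 12% + £2.85/m².
Origin Belara is the FTA partner but 9041.82.93 is not on the preference list; base rate stands.
Duty = £83,874.09 × 12% + 1,819 × £2.85 = £15,249.04.
Line 3 (2395.71.55, Belara, 1,379 m², £250,398.82):
Base rate for 2395.71.55 is 12% + £0.99/m².
Origin Belara qualifies under the Bralara–Belara agreement and 2395.71.55 is covered: preferential rate Free applies instead.
The additional-duty order on 2395.71.55 targets Solune, not Belara; it does not apply.
Duty = £250,398.82 × 0% = £0.00.
Total = £8,650.69 + £15,249.04 + £0.00 = £23,899.73.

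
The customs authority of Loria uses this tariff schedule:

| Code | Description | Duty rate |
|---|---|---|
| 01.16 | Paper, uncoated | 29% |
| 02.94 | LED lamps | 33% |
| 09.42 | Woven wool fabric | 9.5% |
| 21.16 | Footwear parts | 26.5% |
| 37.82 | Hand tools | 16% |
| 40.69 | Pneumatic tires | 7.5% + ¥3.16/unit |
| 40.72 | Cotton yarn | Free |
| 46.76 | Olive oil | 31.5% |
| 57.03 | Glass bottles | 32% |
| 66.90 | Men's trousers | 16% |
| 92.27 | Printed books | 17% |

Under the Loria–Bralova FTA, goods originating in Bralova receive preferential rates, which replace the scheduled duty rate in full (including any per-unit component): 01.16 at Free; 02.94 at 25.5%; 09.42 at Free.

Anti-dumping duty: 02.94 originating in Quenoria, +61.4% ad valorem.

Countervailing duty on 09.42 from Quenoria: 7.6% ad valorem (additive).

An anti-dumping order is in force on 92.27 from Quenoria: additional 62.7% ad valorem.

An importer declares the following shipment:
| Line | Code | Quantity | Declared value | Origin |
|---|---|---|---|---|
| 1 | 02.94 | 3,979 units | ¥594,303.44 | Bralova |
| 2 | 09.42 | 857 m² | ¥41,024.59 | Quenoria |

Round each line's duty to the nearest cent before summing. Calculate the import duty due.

¥158,562.58

Line 1 (02.94, Bralova, 3,979 units, ¥594,303.44):
Base rate for 02.94 is 33%.
Origin Bralova qualifies under the Loria–Bralova agreement and 02.94 is covered: preferential rate 25.5% applies instead.
The additional-duty order on 02.94 targets Quenoria, not Bralova; it does not apply.
Duty = ¥594,303.44 × 25.5% = ¥151,547.38.
Line 2 (09.42, Quenoria, 857 m², ¥41,024.59):
Base rate for 09.42 is 9.5%.
09.42 has an FTA preferential rate, but origin Quenoria is not Bralova; base rate stands.
Additional duty on 09.42 from Quenoria: +7.6%. Applied ad valorem rate: 9.5% + 7.6% = 17.1%.
Duty = ¥41,024.59 × 17.1% = ¥7,015.20.
Total = ¥151,547.38 + ¥7,015.20 = ¥158,562.58.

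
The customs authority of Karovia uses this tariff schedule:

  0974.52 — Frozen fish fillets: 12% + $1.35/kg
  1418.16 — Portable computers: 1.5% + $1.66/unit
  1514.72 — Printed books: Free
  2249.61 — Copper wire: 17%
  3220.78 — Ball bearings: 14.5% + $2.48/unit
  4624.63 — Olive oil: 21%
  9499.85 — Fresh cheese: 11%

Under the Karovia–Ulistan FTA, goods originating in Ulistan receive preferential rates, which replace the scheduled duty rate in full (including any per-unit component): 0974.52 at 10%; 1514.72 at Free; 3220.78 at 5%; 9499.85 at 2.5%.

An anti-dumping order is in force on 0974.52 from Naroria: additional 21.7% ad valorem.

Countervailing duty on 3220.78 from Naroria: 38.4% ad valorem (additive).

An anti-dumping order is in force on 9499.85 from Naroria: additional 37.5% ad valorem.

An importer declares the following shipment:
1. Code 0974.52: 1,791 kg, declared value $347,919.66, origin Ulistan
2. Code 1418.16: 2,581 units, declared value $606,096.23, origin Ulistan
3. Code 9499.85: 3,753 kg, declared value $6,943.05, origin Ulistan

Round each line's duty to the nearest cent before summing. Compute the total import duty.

Line 1 (0974.52, Ulistan, 1,791 kg, $347,919.66):
Base rate for 0974.52 is 12% + $1.35/kg.
Origin Ulistan qualifies under the Karovia–Ulistan agreement and 0974.52 is covered: preferential rate 10% applies instead.
The additional-duty order on 0974.52 targets Naroria, not Ulistan; it does not apply.
Duty = $347,919.66 × 10% = $34,791.97.
Line 2 (1418.16, Ulistan, 2,581 units, $606,096.23):
Base rate for 1418.16 is 1.5% + $1.66/unit.
Origin Ulistan is the FTA partner but 1418.16 is not on the preference list; base rate stands.
Duty = $606,096.23 × 1.5% + 2,581 × $1.66 = $13,375.90.
Line 3 (9499.85, Ulistan, 3,753 kg, $6,943.05):
Base rate for 9499.85 is 11%.
Origin Ulistan qualifies under the Karovia–Ulistan agreement and 9499.85 is covered: preferential rate 2.5% applies instead.
The additional-duty order on 9499.85 targets Naroria, not Ulistan; it does not apply.
Duty = $6,943.05 × 2.5% = $173.58.
Total = $34,791.97 + $13,375.90 + $173.58 = $48,341.45.

$48,341.45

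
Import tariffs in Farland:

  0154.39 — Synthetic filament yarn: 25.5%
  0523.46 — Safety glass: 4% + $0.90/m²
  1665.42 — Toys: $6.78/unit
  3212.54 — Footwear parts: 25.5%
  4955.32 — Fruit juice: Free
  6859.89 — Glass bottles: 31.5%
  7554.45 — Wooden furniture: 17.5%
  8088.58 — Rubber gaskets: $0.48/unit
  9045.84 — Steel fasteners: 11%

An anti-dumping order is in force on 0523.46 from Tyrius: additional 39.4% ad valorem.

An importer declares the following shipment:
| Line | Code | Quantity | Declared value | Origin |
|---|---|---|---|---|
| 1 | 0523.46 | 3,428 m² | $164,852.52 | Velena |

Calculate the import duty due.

$9,679.30

Line 1 (0523.46, Velena, 3,428 m², $164,852.52):
Base rate for 0523.46 is 4% + $0.90/m².
The additional-duty order on 0523.46 targets Tyrius, not Velena; it does not apply.
Duty = $164,852.52 × 4% + 3,428 × $0.90 = $9,679.30.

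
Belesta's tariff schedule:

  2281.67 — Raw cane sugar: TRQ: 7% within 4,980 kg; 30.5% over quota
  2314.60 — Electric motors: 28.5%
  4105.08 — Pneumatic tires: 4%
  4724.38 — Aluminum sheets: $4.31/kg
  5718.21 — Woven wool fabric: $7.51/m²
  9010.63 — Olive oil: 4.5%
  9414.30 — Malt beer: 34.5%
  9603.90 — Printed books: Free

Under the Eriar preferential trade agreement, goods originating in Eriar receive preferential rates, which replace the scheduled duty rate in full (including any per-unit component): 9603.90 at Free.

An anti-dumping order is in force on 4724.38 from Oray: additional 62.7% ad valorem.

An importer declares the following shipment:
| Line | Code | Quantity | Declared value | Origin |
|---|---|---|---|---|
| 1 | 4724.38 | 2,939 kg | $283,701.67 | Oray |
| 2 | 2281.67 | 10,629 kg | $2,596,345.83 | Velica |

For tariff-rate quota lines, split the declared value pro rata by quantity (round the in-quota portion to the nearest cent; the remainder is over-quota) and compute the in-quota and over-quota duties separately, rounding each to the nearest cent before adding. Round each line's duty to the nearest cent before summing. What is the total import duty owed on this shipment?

$696,564.34

Line 1 (4724.38, Oray, 2,939 kg, $283,701.67):
Base rate for 4724.38 is $4.31/kg.
Additional duty on 4724.38 from Oray: +62.7% ad valorem. Applied ad valorem rate = 62.7%.
Duty = $283,701.67 × 62.7% + 2,939 × $4.31 = $190,548.04.
Line 2 (2281.67, Velica, 10,629 kg, $2,596,345.83):
Code 2281.67 is under a tariff-rate quota (threshold 4,980 kg). In-quota: 4,980 kg at 7%; over-quota: 5,649 kg at 30.5%.
Pro-rata value split: in-quota = $2,596,345.83 × 4,980/10,629 = $1,216,464.60; over-quota = $2,596,345.83 − $1,216,464.60 = $1,379,881.23.
In-quota duty = $1,216,464.60 × 7% = $85,152.52. Over-quota duty = $1,379,881.23 × 30.5% = $420,863.78.
Line duty = $85,152.52 + $420,863.78 = $506,016.30.
Total = $190,548.04 + $506,016.30 = $696,564.34.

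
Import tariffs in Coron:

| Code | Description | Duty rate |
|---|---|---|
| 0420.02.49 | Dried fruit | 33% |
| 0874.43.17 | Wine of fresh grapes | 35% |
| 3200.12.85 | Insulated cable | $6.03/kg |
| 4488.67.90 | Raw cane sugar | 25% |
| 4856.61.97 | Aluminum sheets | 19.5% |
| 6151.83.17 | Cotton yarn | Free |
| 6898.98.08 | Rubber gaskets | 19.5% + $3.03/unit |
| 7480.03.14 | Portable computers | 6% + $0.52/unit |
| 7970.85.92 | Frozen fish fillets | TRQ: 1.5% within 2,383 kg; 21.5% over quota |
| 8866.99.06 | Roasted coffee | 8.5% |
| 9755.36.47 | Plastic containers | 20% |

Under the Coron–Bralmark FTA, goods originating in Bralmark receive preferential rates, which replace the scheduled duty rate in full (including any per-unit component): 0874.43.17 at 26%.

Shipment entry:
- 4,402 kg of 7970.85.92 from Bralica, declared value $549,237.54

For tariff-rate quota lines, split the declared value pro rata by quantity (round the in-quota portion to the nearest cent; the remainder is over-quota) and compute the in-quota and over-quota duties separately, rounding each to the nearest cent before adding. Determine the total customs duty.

Line 1 (7970.85.92, Bralica, 4,402 kg, $549,237.54):
Code 7970.85.92 is under a tariff-rate quota (threshold 2,383 kg). In-quota: 2,383 kg at 1.5%; over-quota: 2,019 kg at 21.5%.
Pro-rata value split: in-quota = $549,237.54 × 2,383/4,402 = $297,326.91; over-quota = $549,237.54 − $297,326.91 = $251,910.63.
In-quota duty = $297,326.91 × 1.5% = $4,459.90. Over-quota duty = $251,910.63 × 21.5% = $54,160.79.
Line duty = $4,459.90 + $54,160.79 = $58,620.69.

$58,620.69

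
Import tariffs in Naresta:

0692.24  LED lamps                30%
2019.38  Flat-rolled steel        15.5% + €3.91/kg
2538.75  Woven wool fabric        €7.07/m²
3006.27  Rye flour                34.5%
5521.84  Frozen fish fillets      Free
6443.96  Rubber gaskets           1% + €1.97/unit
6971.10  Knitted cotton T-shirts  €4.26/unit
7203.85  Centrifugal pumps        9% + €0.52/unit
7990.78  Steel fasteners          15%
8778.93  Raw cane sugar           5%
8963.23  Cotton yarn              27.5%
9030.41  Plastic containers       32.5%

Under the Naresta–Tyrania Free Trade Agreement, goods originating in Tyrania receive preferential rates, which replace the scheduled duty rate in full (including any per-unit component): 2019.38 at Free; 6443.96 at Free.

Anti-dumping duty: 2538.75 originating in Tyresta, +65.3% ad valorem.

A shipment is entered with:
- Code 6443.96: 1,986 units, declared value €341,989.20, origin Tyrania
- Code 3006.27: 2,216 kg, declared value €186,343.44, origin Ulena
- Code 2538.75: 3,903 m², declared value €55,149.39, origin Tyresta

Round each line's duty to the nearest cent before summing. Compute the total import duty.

€127,895.25

Line 1 (6443.96, Tyrania, 1,986 units, €341,989.20):
Base rate for 6443.96 is 1% + €1.97/unit.
Origin Tyrania qualifies under the Naresta–Tyrania agreement and 6443.96 is covered: preferential rate Free applies instead.
Duty = €341,989.20 × 0% = €0.00.
Line 2 (3006.27, Ulena, 2,216 kg, €186,343.44):
Base rate for 3006.27 is 34.5%.
Duty = €186,343.44 × 34.5% = €64,288.49.
Line 3 (2538.75, Tyresta, 3,903 m², €55,149.39):
Base rate for 2538.75 is €7.07/m².
Additional duty on 2538.75 from Tyresta: +65.3% ad valorem. Applied ad valorem rate = 65.3%.
Duty = €55,149.39 × 65.3% + 3,903 × €7.07 = €63,606.76.
Total = €0.00 + €64,288.49 + €63,606.76 = €127,895.25.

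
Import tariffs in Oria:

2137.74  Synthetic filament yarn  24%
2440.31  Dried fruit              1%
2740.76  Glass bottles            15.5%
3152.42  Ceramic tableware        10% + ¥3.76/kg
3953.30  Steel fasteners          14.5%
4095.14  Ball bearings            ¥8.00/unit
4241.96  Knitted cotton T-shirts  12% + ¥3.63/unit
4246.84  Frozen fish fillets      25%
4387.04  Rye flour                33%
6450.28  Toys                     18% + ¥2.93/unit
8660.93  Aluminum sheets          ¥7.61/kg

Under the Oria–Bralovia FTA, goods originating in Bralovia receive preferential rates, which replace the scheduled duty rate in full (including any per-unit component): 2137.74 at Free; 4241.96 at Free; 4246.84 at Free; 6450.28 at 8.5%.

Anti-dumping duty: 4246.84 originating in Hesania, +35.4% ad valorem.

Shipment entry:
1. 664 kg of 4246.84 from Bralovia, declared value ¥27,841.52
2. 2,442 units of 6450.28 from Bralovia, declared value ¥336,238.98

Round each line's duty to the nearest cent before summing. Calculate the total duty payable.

Line 1 (4246.84, Bralovia, 664 kg, ¥27,841.52):
Base rate for 4246.84 is 25%.
Origin Bralovia qualifies under the Oria–Bralovia agreement and 4246.84 is covered: preferential rate Free applies instead.
The additional-duty order on 4246.84 targets Hesania, not Bralovia; it does not apply.
Duty = ¥27,841.52 × 0% = ¥0.00.
Line 2 (6450.28, Bralovia, 2,442 units, ¥336,238.98):
Base rate for 6450.28 is 18% + ¥2.93/unit.
Origin Bralovia qualifies under the Oria–Bralovia agreement and 6450.28 is covered: preferential rate 8.5% applies instead.
Duty = ¥336,238.98 × 8.5% = ¥28,580.31.
Total = ¥0.00 + ¥28,580.31 = ¥28,580.31.

¥28,580.31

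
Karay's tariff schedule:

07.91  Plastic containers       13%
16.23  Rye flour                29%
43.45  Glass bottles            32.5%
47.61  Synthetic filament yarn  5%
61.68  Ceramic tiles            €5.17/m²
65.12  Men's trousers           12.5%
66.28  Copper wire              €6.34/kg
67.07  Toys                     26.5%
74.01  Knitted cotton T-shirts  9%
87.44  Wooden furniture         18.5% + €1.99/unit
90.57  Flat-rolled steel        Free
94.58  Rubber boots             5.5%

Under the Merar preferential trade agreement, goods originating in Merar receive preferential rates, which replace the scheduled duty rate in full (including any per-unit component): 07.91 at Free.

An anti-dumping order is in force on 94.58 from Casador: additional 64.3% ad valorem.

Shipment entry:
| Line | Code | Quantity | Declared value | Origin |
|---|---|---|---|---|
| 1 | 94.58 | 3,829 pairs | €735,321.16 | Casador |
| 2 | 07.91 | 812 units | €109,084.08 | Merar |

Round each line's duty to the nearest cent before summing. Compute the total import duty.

€513,254.17

Line 1 (94.58, Casador, 3,829 pairs, €735,321.16):
Base rate for 94.58 is 5.5%.
Additional duty on 94.58 from Casador: +64.3%. Applied ad valorem rate: 5.5% + 64.3% = 69.8%.
Duty = €735,321.16 × 69.8% = €513,254.17.
Line 2 (07.91, Merar, 812 units, €109,084.08):
Base rate for 07.91 is 13%.
Origin Merar qualifies under the Karay–Merar agreement and 07.91 is covered: preferential rate Free applies instead.
Duty = €109,084.08 × 0% = €0.00.
Total = €513,254.17 + €0.00 = €513,254.17.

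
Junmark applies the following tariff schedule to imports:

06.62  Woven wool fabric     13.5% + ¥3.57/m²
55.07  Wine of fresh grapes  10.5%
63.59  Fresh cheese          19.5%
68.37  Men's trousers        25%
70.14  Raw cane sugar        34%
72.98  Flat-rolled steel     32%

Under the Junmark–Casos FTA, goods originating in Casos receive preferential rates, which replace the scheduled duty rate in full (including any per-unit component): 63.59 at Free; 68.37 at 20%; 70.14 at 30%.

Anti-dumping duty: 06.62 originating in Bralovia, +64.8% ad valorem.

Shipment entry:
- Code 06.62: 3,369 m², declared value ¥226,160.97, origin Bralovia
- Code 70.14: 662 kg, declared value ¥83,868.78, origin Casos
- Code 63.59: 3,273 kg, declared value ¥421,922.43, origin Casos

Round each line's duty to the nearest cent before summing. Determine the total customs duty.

Line 1 (06.62, Bralovia, 3,369 m², ¥226,160.97):
Base rate for 06.62 is 13.5% + ¥3.57/m².
Additional duty on 06.62 from Bralovia: +64.8%. Applied ad valorem rate: 13.5% + 64.8% = 78.3%.
Duty = ¥226,160.97 × 78.3% + 3,369 × ¥3.57 = ¥189,111.37.
Line 2 (70.14, Casos, 662 kg, ¥83,868.78):
Base rate for 70.14 is 34%.
Origin Casos qualifies under the Junmark–Casos agreement and 70.14 is covered: preferential rate 30% applies instead.
Duty = ¥83,868.78 × 30% = ¥25,160.63.
Line 3 (63.59, Casos, 3,273 kg, ¥421,922.43):
Base rate for 63.59 is 19.5%.
Origin Casos qualifies under the Junmark–Casos agreement and 63.59 is covered: preferential rate Free applies instead.
Duty = ¥421,922.43 × 0% = ¥0.00.
Total = ¥189,111.37 + ¥25,160.63 + ¥0.00 = ¥214,272.00.

¥214,272.00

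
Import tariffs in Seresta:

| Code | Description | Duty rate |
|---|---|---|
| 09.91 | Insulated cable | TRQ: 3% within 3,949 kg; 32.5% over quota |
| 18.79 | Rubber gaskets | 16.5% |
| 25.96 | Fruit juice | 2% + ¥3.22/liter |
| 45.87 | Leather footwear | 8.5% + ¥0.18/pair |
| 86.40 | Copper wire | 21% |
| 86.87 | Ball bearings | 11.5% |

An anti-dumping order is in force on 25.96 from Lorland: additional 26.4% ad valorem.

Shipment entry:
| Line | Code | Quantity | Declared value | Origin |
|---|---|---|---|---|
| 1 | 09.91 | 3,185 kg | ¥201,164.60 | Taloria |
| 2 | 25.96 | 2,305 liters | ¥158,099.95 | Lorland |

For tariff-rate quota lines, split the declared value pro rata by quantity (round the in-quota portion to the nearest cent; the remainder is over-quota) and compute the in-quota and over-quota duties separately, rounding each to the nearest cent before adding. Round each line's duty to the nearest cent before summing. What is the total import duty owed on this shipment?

¥58,357.43

Line 1 (09.91, Taloria, 3,185 kg, ¥201,164.60):
Code 09.91 is under a tariff-rate quota (threshold 3,949 kg). Quantity 3,185 kg is within the quota, so the in-quota rate 3% applies to the full value.
Duty = ¥201,164.60 × 3% = ¥6,034.94.
Line 2 (25.96, Lorland, 2,305 liters, ¥158,099.95):
Base rate for 25.96 is 2% + ¥3.22/liter.
Additional duty on 25.96 from Lorland: +26.4%. Applied ad valorem rate: 2% + 26.4% = 28.4%.
Duty = ¥158,099.95 × 28.4% + 2,305 × ¥3.22 = ¥52,322.49.
Total = ¥6,034.94 + ¥52,322.49 = ¥58,357.43.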